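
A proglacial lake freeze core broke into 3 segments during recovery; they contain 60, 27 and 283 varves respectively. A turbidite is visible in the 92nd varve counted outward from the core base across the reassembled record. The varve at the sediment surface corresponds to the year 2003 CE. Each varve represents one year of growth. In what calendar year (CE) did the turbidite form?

Total varves = 60 + 27 + 283 = 370.
The turbidite sits at varve 92 from the core base, so 370 − 92 = 278 varves formed after it.
2003 − 278 = 1725 CE.

1725 CE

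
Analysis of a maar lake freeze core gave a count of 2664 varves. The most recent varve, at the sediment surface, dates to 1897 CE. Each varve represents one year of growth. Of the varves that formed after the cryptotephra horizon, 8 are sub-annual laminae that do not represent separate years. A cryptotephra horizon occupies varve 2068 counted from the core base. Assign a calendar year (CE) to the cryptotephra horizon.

The cryptotephra horizon sits at varve 2068 from the core base, so 2664 − 2068 = 596 varves formed after it.
Removing the 8 false varves leaves 596 − 8 = 588 true varves beyond the cryptotephra horizon.
The varve at the sediment surface is 1897 CE, so the cryptotephra horizon dates to 1897 − 588 = 1309 CE.

1309 CE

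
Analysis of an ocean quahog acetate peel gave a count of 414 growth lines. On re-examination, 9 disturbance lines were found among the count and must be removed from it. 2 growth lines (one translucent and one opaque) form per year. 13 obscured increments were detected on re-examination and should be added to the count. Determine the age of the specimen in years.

209 years

Adjusted count: 414 − 9 + 13 = 418 growth lines.
With 2 growth lines per year, 418 / 2 = 209 years.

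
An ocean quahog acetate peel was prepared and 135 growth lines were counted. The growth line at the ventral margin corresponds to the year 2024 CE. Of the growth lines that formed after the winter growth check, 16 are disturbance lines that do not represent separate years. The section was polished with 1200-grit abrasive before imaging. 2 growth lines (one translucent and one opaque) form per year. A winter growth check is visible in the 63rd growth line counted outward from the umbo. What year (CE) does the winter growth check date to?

Between growth line 63 and the ventral margin there are 135 − 63 = 72 growth lines.
Excluding 16 false growth lines: 72 − 16 = 56.
Dividing by 2 growth lines per year: 56 / 2 = 28 years.
2024 − 28 = 1996 CE.

1996 CE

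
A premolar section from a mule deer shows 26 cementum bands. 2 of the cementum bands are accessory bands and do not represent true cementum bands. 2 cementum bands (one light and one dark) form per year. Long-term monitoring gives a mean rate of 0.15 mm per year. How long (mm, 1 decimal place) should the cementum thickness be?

1.8 mm

Adjusted count: 26 − 2 = 24 cementum bands.
24 cementum bands at 2 per year is 24 / 2 = 12 years.
Predicted length = 0.15 mm/year × 12 years = 1.8 mm.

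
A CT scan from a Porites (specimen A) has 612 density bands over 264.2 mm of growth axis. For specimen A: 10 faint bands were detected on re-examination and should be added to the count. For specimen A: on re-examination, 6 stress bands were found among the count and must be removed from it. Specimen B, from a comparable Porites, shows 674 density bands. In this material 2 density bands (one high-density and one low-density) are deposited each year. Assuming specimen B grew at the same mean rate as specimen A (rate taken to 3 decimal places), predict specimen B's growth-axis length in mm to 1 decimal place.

289.1 mm

Specimen A: after corrections the count is 612 − 6 + 10 = 616 density bands.
Specimen A: dividing by 2 density bands per year: 616 / 2 = 308 years.
A: Mean rate = 264.2 mm / 308 years ≈ 0.858 mm/yr.
Specimen B: dividing by 2 density bands per year: 674 / 2 = 337 years. B's length ≈ 0.858 × 337 = 289.1 mm.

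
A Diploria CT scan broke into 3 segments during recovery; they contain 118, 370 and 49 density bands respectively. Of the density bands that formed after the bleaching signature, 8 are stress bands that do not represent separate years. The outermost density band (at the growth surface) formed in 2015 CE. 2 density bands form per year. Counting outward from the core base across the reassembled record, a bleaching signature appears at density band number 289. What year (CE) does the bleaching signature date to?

Total density bands = 118 + 370 + 49 = 537.
The bleaching signature sits at density band 289 from the core base, so 537 − 289 = 248 density bands formed after it.
248 − 8 false = 240 true density bands after the bleaching signature.
Dividing by 2 density bands per year: 240 / 2 = 120 years.
2015 − 120 = 1895 CE.

1895 CE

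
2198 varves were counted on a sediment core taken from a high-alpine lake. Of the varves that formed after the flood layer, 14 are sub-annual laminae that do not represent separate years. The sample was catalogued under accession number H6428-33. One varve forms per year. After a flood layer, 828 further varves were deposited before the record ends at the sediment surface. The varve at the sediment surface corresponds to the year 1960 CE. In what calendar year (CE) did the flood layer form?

1146 CE

828 varves post-date the flood layer.
828 − 14 false = 814 true varves after the flood layer.
Counting back 814 years from 1960 CE places the flood layer in 1960 − 814 = 1146 CE.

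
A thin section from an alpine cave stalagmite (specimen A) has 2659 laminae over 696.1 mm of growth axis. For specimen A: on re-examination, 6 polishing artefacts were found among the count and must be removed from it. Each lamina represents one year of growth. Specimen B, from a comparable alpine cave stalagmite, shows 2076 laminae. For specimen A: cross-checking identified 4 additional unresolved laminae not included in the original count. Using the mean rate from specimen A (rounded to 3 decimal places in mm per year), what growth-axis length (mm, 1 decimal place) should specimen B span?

543.9 mm

Specimen A: adjusted count: 2659 − 6 + 4 = 2657 laminae.
A: Mean rate = 696.1 mm / 2657 years ≈ 0.262 mm per year.
B's length ≈ 0.262 × 2076 = 543.9 mm.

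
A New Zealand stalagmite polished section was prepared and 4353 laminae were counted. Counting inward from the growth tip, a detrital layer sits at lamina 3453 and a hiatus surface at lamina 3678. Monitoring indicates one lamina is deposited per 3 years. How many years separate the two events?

675 years

Separation: 3678 − 3453 = 225 laminae.
At 3 years per lamina, 225 × 3 = 675 years.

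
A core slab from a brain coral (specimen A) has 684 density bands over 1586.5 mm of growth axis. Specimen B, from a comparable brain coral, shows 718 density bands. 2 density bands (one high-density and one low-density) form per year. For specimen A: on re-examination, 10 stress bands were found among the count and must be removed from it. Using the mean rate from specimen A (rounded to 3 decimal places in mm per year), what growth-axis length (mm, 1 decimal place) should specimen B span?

1690.2 mm

Specimen A: after corrections the count is 684 − 10 = 674 density bands.
Specimen A: 674 density bands at 2 per year is 674 / 2 = 337 years.
A: Extension rate ≈ 1586.5 / 337 = 4.708 mm per year.
Specimen B: with 2 density bands per year, 718 / 2 = 359 years. Length of B = 4.708 × 359 = 1690.2 mm.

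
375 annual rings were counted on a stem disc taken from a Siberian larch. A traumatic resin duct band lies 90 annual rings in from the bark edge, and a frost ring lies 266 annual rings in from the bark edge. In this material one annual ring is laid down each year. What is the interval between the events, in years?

176 years

The two markers are separated by 266 − 90 = 176 annual rings.
At one annual ring per year, 176 years elapsed between them.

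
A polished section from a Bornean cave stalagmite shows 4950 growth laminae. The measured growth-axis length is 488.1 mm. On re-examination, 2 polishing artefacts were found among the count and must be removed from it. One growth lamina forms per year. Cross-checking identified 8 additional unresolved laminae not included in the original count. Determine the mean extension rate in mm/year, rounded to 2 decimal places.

Correcting the raw count gives 4950 − 2 + 8 = 4956 true growth laminae.
Extension rate ≈ 488.1 / 4956 = 0.10 mm/year.

0.10 mm/year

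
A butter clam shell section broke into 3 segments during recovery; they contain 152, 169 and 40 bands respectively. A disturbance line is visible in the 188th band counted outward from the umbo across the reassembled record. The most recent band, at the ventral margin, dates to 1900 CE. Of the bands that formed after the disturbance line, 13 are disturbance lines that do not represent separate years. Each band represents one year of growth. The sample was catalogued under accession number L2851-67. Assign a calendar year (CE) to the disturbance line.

Total bands = 152 + 169 + 40 = 361.
The disturbance line sits at band 188 from the umbo, so 361 − 188 = 173 bands formed after it.
173 − 13 false = 160 true bands after the disturbance line.
1900 − 160 = 1740 CE.

1740 CE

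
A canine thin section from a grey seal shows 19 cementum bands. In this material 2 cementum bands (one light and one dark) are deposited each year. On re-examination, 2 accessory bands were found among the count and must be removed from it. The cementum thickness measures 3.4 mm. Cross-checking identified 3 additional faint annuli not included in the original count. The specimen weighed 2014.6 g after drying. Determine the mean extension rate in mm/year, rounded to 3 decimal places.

Adjusted count: 19 − 2 + 3 = 20 cementum bands.
Dividing by 2 cementum bands per year: 20 / 2 = 10 years.
Extension rate ≈ 3.4 / 10 = 0.340 mm/year.

0.340 mm/year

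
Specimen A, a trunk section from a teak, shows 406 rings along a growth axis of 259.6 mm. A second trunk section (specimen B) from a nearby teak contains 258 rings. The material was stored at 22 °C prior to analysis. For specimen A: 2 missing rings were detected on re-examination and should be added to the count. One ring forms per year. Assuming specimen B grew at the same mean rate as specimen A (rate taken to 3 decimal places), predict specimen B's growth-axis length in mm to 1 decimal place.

Specimen A: after corrections the count is 406 + 2 = 408 rings.
A: 259.6 mm over 408 years gives 259.6 / 408 ≈ 0.636 mm/year.
B's length ≈ 0.636 × 258 = 164.1 mm.

164.1 mm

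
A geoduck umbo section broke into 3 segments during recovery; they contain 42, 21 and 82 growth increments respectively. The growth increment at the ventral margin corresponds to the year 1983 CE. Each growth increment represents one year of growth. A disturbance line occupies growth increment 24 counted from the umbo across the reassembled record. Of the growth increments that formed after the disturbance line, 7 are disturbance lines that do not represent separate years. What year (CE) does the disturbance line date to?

1869 CE

Total growth increments = 42 + 21 + 82 = 145.
Between growth increment 24 and the ventral margin there are 145 − 24 = 121 growth increments.
Removing the 7 false growth increments leaves 121 − 7 = 114 true growth increments beyond the disturbance line.
Counting back 114 years from 1983 CE places the disturbance line in 1983 − 114 = 1869 CE.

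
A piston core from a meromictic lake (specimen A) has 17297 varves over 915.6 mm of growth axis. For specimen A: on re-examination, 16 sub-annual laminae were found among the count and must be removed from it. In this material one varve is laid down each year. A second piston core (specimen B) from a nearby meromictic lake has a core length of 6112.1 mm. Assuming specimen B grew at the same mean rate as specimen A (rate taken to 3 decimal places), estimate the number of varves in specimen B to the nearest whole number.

115323 varves

Specimen A: correcting the raw count gives 17297 − 16 = 17281 true varves.
A: Mean rate = 915.6 mm / 17281 years ≈ 0.053 mm/year.
B spans 6112.1 / 0.053 = 115322.64 years ≈ 115323 varves.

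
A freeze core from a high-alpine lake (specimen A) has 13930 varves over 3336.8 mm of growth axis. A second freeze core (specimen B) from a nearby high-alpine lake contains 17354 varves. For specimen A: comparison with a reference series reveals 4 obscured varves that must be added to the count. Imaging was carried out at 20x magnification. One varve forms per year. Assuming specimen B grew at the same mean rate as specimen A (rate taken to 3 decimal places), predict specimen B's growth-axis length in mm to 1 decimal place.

Specimen A: true varve count = 13930 + 4 = 13934.
A: 3336.8 mm over 13934 years gives 3336.8 / 13934 ≈ 0.239 mm per year.
Length of B = 0.239 × 17354 = 4147.6 mm.

4147.6 mm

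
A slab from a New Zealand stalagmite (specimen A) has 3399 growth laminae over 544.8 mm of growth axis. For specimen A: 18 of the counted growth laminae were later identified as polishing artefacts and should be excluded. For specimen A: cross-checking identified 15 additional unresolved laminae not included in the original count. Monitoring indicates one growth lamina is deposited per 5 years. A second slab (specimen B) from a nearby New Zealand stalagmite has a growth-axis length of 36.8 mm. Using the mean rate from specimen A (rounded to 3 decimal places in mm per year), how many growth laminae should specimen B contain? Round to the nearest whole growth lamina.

Specimen A: correcting the raw count gives 3399 − 18 + 15 = 3396 true growth laminae.
Specimen A: multiplying by 5 years per growth lamina: 3396 × 5 = 16980 years.
A: Mean rate = 544.8 mm / 16980 years ≈ 0.032 mm/yr.
For B, 36.8 / 0.032 = 1150.00 years; at 5 years per growth lamina that is 1150.00 / 5 ≈ 230 growth laminae.

230 growth laminae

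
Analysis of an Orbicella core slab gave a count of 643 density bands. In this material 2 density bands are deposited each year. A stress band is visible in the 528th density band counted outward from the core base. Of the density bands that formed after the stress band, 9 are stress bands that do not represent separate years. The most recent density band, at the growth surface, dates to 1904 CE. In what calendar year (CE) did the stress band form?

Between density band 528 and the growth surface there are 643 − 528 = 115 density bands.
115 − 9 false = 106 true density bands after the stress band.
106 density bands at 2 per year is 106 / 2 = 53 years.
1904 − 53 = 1851 CE.

1851 CE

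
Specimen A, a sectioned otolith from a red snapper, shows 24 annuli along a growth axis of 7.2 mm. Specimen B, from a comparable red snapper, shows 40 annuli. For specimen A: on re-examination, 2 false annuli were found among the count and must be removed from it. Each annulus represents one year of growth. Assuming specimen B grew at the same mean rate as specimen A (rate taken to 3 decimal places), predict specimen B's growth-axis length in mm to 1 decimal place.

Specimen A: after corrections the count is 24 − 2 = 22 annuli.
A: Mean rate = 7.2 mm / 22 years ≈ 0.327 mm/yr.
B's length ≈ 0.327 × 40 = 13.1 mm.

13.1 mm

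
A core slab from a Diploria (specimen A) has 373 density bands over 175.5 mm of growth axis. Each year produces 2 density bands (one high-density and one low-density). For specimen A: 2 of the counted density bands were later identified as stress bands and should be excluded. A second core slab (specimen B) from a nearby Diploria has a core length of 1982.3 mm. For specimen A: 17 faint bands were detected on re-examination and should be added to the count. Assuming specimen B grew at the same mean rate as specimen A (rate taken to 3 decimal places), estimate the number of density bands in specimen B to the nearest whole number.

4381 density bands

Specimen A: after corrections the count is 373 − 2 + 17 = 388 density bands.
Specimen A: with 2 density bands per year, 388 / 2 = 194 years.
A: Mean rate = 175.5 mm / 194 years ≈ 0.905 mm/yr.
Specimen B: 1982.3 mm / 0.905 mm per year = 2190.39 years; at 2 density bands per year that is 2190.39 × 2 ≈ 4381 density bands.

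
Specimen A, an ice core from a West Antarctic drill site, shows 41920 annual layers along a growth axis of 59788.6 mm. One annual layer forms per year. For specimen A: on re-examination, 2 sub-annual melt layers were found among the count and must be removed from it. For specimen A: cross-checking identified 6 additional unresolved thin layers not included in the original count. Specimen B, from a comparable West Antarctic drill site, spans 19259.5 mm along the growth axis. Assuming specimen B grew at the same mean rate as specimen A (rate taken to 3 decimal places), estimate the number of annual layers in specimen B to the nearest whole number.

Specimen A: true annual layer count = 41920 − 2 + 6 = 41924.
A: Mean rate = 59788.6 mm / 41924 years ≈ 1.426 mm/year.
Specimen B: 19259.5 mm / 1.426 mm per year = 13505.96 years ≈ 13506 annual layers.

13506 annual layers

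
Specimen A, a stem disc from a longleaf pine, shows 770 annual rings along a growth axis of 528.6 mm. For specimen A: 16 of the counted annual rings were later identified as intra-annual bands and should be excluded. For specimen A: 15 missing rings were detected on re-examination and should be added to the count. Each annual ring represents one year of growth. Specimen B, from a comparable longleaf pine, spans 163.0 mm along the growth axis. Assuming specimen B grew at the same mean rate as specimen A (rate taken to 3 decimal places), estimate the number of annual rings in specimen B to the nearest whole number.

237 annual rings

Specimen A: adjusted count: 770 − 16 + 15 = 769 annual rings.
A: Mean rate = 528.6 mm / 769 years ≈ 0.687 mm/yr.
Specimen B: 163.0 mm / 0.687 mm per year = 237.26 years ≈ 237 annual rings.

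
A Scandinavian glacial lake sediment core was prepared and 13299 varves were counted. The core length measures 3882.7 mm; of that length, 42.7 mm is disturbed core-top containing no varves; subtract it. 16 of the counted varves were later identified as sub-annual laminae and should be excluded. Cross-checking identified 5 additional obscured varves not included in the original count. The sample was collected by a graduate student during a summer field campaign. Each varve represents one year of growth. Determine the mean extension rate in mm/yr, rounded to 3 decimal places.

0.289 mm/yr

Correcting the raw count gives 13299 − 16 + 5 = 13288 true varves.
Net length = 3882.7 − 42.7 = 3840.0 mm.
Mean rate = 3840.0 mm / 13288 years ≈ 0.289 mm/yr.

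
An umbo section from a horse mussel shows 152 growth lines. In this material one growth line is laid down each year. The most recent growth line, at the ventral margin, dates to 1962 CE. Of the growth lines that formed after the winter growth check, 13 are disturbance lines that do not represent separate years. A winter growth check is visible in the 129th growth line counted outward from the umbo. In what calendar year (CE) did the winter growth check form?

1952 CE

152 − 129 = 23 growth lines lie beyond the winter growth check toward the ventral margin.
Removing the 13 false growth lines leaves 23 − 13 = 10 true growth lines beyond the winter growth check.
1962 − 10 = 1952 CE.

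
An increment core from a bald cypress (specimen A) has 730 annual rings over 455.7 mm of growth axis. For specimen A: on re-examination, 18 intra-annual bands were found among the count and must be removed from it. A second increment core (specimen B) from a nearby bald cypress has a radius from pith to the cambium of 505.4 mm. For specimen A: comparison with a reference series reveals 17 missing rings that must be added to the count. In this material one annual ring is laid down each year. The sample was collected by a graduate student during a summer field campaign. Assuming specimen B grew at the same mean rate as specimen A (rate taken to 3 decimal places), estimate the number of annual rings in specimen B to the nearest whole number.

809 annual rings

Specimen A: true annual ring count = 730 − 18 + 17 = 729.
A: Extension rate ≈ 455.7 / 729 = 0.625 mm/year.
Specimen B: 505.4 mm / 0.625 mm per year = 808.64 years ≈ 809 annual rings.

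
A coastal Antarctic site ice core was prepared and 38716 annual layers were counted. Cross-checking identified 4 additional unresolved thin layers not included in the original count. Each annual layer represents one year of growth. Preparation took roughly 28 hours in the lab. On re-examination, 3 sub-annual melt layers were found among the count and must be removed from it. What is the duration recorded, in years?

38717 years

Adjusted count: 38716 − 3 + 4 = 38717 annual layers.
With a one-to-one annual layer periodicity this is 38717 years.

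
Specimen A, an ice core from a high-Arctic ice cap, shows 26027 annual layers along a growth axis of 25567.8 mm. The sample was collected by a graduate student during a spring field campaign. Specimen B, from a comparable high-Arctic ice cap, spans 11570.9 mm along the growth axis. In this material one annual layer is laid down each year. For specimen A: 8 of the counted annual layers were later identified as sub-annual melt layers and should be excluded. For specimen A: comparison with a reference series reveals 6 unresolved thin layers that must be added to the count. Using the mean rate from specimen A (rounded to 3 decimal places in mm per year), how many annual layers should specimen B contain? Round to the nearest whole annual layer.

Specimen A: after corrections the count is 26027 − 8 + 6 = 26025 annual layers.
A: Mean rate = 25567.8 mm / 26025 years ≈ 0.982 mm per year.
For B, 11570.9 / 0.982 = 11782.99 years ≈ 11783 annual layers.

11783 annual layers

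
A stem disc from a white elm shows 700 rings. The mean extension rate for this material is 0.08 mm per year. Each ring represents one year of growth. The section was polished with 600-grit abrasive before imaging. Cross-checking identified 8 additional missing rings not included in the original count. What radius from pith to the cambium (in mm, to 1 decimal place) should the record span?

56.6 mm

After corrections the count is 700 + 8 = 708 rings.
Predicted length = 0.08 mm/year × 708 years = 56.6 mm.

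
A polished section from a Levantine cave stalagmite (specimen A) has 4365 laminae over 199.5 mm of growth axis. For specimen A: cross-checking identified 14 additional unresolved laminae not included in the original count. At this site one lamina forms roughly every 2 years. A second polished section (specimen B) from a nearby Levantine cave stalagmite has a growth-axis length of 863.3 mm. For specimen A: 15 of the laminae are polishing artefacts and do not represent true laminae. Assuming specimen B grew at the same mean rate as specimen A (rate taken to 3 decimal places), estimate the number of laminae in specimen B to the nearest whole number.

18767 laminae

Specimen A: adjusted count: 4365 − 15 + 14 = 4364 laminae.
Specimen A: multiplying by 2 years per lamina: 4364 × 2 = 8728 years.
A: Mean rate = 199.5 mm / 8728 years ≈ 0.023 mm/year.
For B, 863.3 / 0.023 = 37534.78 years; at 2 years per lamina that is 37534.78 / 2 ≈ 18767 laminae.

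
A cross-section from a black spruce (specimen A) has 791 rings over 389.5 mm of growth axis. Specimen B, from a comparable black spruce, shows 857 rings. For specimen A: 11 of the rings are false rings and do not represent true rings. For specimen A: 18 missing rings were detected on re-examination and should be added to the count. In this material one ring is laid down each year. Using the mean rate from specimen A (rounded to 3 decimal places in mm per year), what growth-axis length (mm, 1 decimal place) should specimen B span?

418.2 mm

Specimen A: after corrections the count is 791 − 11 + 18 = 798 rings.
A: 389.5 mm over 798 years gives 389.5 / 798 ≈ 0.488 mm per year.
For B, 0.488 mm/year × 857 years = 418.2 mm.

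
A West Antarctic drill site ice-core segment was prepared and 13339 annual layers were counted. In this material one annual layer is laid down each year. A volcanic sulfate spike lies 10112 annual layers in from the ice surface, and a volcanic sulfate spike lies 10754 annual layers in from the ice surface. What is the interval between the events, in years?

642 years

10754 − 10112 = 642 annual layers lie between the two events.
One annual layer per year makes the interval 642 years.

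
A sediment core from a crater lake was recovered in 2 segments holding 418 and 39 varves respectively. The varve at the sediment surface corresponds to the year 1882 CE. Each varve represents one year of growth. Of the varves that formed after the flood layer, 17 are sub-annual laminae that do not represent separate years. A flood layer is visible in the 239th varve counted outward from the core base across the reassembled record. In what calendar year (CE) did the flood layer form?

Total varves = 418 + 39 = 457.
Between varve 239 and the sediment surface there are 457 − 239 = 218 varves.
Removing the 17 false varves leaves 218 − 17 = 201 true varves beyond the flood layer.
1882 − 201 = 1681 CE.

1681 CE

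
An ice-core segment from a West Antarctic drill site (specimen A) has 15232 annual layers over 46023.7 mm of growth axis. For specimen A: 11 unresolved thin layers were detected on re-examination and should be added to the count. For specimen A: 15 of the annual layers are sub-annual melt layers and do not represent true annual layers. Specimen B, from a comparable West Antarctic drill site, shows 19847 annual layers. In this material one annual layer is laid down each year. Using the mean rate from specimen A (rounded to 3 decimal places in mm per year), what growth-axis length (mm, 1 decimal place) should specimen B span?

59977.6 mm

Specimen A: after corrections the count is 15232 − 15 + 11 = 15228 annual layers.
A: Extension rate ≈ 46023.7 / 15228 = 3.022 mm per year.
Length of B = 3.022 × 19847 = 59977.6 mm.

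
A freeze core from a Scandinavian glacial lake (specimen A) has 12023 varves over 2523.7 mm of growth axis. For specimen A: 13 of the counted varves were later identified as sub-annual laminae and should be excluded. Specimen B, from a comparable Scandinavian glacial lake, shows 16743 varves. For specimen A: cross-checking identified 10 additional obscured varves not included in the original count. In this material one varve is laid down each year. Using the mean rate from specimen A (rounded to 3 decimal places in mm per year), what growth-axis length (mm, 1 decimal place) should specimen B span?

Specimen A: adjusted count: 12023 − 13 + 10 = 12020 varves.
A: Extension rate ≈ 2523.7 / 12020 = 0.210 mm/yr.
For B, 0.210 mm/year × 16743 years = 3516.0 mm.

3516.0 mm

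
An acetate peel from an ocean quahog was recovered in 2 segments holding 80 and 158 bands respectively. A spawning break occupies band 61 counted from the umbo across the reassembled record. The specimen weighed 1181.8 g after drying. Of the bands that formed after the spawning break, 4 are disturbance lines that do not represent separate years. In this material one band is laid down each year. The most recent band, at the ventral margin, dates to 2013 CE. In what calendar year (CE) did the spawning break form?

1840 CE

Total bands = 80 + 158 = 238.
The spawning break sits at band 61 from the umbo, so 238 − 61 = 177 bands formed after it.
Removing the 4 false bands leaves 177 − 4 = 173 true bands beyond the spawning break.
Counting back 173 years from 2013 CE places the spawning break in 2013 − 173 = 1840 CE.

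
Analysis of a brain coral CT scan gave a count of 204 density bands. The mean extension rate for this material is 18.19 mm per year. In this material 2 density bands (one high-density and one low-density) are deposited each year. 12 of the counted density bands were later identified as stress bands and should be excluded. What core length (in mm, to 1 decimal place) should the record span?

1746.2 mm

Correcting the raw count gives 204 − 12 = 192 true density bands.
Dividing by 2 density bands per year: 192 / 2 = 96 years.
Predicted length = 18.19 mm/year × 96 years = 1746.2 mm.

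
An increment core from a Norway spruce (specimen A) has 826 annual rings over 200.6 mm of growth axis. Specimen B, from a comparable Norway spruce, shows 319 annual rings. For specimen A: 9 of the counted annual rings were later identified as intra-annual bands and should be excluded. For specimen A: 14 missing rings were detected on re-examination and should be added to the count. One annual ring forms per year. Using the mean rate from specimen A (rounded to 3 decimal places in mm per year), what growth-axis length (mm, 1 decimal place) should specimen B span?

76.9 mm

Specimen A: adjusted count: 826 − 9 + 14 = 831 annual rings.
A: 200.6 mm over 831 years gives 200.6 / 831 ≈ 0.241 mm/yr.
B's length ≈ 0.241 × 319 = 76.9 mm.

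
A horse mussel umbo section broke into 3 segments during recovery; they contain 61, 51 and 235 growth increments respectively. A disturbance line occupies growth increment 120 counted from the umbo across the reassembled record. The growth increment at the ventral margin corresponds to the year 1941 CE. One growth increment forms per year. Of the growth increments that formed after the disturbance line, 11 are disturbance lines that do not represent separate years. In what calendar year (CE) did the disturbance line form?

Total growth increments = 61 + 51 + 235 = 347.
347 − 120 = 227 growth increments lie beyond the disturbance line toward the ventral margin.
Excluding 11 false growth increments: 227 − 11 = 216.
Counting back 216 years from 1941 CE places the disturbance line in 1941 − 216 = 1725 CE.

1725 CE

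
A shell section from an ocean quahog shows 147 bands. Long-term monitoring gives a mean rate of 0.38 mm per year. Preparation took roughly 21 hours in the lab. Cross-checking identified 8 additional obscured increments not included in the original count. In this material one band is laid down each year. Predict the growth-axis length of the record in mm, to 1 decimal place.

True band count = 147 + 8 = 155.
Length ≈ 0.38 × 155 = 58.9 mm.

58.9 mm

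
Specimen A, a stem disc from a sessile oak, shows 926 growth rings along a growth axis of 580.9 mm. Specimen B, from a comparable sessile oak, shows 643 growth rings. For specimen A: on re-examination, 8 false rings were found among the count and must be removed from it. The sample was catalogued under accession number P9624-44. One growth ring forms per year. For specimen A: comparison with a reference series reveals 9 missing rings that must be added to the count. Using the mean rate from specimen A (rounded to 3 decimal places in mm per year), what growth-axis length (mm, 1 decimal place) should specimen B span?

403.2 mm

Specimen A: adjusted count: 926 − 8 + 9 = 927 growth rings.
A: Mean rate = 580.9 mm / 927 years ≈ 0.627 mm per year.
B's length ≈ 0.627 × 643 = 403.2 mm.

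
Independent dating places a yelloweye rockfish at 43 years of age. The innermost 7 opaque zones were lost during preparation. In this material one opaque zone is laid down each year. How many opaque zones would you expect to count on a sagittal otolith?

Expected opaque zones over 43 years: 43.
Subtracting the 7 opaque zones not captured gives 43 − 7 = 36 opaque zones in the record.

36 opaque zones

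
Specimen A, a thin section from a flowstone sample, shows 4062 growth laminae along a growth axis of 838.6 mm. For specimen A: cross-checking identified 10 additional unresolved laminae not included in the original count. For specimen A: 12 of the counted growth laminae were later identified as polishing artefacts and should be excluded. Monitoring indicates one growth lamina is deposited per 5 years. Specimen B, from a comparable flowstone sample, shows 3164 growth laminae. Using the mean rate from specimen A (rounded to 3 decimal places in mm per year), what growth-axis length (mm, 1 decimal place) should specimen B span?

Specimen A: adjusted count: 4062 − 12 + 10 = 4060 growth laminae.
Specimen A: multiplying by 5 years per growth lamina: 4060 × 5 = 20300 years.
A: 838.6 mm over 20300 years gives 838.6 / 20300 ≈ 0.041 mm/year.
Specimen B: at 5 years per growth lamina, 3164 × 5 = 15820 years. For B, 0.041 mm/year × 15820 years = 648.6 mm.

648.6 mm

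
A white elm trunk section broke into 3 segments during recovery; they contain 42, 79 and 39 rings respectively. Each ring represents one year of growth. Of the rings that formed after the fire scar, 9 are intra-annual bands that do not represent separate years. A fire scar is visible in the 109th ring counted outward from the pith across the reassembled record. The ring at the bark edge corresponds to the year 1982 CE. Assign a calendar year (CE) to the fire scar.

Total rings = 42 + 79 + 39 = 160.
The fire scar sits at ring 109 from the pith, so 160 − 109 = 51 rings formed after it.
Removing the 9 false rings leaves 51 − 9 = 42 true rings beyond the fire scar.
The ring at the bark edge is 1982 CE, so the fire scar dates to 1982 − 42 = 1940 CE.

1940 CE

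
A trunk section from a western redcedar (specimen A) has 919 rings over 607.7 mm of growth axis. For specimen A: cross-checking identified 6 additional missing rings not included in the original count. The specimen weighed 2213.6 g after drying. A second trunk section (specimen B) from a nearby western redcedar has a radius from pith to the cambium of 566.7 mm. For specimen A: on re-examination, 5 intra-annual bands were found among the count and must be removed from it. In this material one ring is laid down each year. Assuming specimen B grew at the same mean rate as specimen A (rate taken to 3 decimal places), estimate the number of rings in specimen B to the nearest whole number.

Specimen A: true ring count = 919 − 5 + 6 = 920.
A: 607.7 mm over 920 years gives 607.7 / 920 ≈ 0.661 mm/yr.
B spans 566.7 / 0.661 = 857.34 years ≈ 857 rings.

857 rings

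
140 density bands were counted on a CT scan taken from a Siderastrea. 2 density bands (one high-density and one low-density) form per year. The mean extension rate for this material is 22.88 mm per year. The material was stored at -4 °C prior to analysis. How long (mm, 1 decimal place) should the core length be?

With 2 density bands per year, 140 / 2 = 70 years.
Predicted length = 22.88 mm/year × 70 years = 1601.6 mm.

1601.6 mm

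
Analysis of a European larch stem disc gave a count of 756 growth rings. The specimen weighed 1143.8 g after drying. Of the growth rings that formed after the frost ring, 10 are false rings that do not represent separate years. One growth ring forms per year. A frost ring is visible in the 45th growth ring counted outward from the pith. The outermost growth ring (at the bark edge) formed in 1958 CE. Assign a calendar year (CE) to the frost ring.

756 − 45 = 711 growth rings lie beyond the frost ring toward the bark edge.
Removing the 10 false growth rings leaves 711 − 10 = 701 true growth rings beyond the frost ring.
The growth ring at the bark edge is 1958 CE, so the frost ring dates to 1958 − 701 = 1257 CE.

1257 CE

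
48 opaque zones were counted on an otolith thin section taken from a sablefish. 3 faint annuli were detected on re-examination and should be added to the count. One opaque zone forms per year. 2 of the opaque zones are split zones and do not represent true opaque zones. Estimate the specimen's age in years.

After corrections the count is 48 − 2 + 3 = 49 opaque zones.
With a one-to-one opaque zone periodicity this is 49 years.

49 years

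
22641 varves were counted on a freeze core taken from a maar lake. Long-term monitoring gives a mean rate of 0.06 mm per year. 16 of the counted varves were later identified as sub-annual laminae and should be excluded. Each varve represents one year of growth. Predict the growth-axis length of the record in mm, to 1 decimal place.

1357.5 mm

After corrections the count is 22641 − 16 = 22625 varves.
22625 years at 0.06 mm/year gives 0.06 × 22625 = 1357.5 mm.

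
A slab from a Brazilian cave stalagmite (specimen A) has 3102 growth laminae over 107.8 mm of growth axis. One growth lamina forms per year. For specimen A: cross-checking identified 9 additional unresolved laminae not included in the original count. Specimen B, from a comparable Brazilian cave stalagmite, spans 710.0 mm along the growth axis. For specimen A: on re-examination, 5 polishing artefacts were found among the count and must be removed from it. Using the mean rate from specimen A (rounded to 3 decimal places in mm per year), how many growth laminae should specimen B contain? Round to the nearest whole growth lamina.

Specimen A: after corrections the count is 3102 − 5 + 9 = 3106 growth laminae.
A: Mean rate = 107.8 mm / 3106 years ≈ 0.035 mm per year.
For B, 710.0 / 0.035 = 20285.71 years ≈ 20286 growth laminae.

20286 growth laminae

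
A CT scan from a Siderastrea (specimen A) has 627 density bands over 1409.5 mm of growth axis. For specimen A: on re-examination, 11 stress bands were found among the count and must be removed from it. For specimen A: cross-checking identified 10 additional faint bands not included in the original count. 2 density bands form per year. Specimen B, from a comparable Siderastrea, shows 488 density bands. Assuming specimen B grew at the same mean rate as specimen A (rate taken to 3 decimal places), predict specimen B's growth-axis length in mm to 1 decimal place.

Specimen A: adjusted count: 627 − 11 + 10 = 626 density bands.
Specimen A: with 2 density bands per year, 626 / 2 = 313 years.
A: 1409.5 mm over 313 years gives 1409.5 / 313 ≈ 4.503 mm/yr.
Specimen B: with 2 density bands per year, 488 / 2 = 244 years. Length of B = 4.503 × 244 = 1098.7 mm.

1098.7 mm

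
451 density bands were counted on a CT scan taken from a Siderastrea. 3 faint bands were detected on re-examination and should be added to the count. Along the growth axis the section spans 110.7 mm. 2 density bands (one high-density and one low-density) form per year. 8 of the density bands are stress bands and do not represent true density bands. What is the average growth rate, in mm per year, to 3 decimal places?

0.496 mm per year

Adjusted count: 451 − 8 + 3 = 446 density bands.
Dividing by 2 density bands per year: 446 / 2 = 223 years.
Extension rate ≈ 110.7 / 223 = 0.496 mm per year.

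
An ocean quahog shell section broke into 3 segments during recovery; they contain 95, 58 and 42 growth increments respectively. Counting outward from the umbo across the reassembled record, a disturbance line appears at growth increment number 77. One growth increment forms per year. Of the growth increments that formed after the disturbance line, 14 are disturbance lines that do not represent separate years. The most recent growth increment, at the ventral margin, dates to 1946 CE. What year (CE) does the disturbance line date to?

Total growth increments = 95 + 58 + 42 = 195.
Between growth increment 77 and the ventral margin there are 195 − 77 = 118 growth increments.
Removing the 14 false growth increments leaves 118 − 14 = 104 true growth increments beyond the disturbance line.
1946 − 104 = 1842 CE.

1842 CE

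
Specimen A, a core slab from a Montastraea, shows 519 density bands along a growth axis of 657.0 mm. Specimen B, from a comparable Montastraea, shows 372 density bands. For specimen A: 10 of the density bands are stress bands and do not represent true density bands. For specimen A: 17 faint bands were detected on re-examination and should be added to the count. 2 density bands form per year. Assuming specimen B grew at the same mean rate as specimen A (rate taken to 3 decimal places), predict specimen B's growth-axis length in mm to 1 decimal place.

464.6 mm

Specimen A: adjusted count: 519 − 10 + 17 = 526 density bands.
Specimen A: dividing by 2 density bands per year: 526 / 2 = 263 years.
A: 657.0 mm over 263 years gives 657.0 / 263 ≈ 2.498 mm per year.
Specimen B: dividing by 2 density bands per year: 372 / 2 = 186 years. B's length ≈ 2.498 × 186 = 464.6 mm.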